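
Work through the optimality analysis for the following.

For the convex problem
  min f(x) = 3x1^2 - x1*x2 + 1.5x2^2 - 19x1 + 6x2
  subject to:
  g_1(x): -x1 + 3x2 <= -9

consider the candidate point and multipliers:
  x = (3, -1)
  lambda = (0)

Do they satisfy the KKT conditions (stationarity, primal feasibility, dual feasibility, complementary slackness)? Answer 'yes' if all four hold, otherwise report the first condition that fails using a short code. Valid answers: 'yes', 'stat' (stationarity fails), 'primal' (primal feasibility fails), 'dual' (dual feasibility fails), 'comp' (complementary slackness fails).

Gradient of f: grad f(x) = Q x + c = (0, 0)
Constraint values g_i(x) = a_i^T x - b_i:
  g_1((3, -1)) = 3
Stationarity residual: grad f(x) + sum_i lambda_i a_i = (0, 0)
  -> stationarity OK
Primal feasibility (all g_i <= 0): FAILS
Dual feasibility (all lambda_i >= 0): OK
Complementary slackness (lambda_i * g_i(x) = 0 for all i): OK

Verdict: the first failing condition is primal_feasibility -> primal.

primal


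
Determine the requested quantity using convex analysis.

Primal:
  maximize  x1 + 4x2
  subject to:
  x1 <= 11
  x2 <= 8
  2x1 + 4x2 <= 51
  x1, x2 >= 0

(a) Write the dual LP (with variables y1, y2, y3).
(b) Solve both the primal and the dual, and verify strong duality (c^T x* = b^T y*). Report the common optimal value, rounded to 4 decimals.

The standard primal-dual pair for 'max c^T x s.t. A x <= b, x >= 0' is:
  Dual:  min b^T y  s.t.  A^T y >= c,  y >= 0.

So the dual LP is:
  minimize  11y1 + 8y2 + 51y3
  subject to:
    y1 + 2y3 >= 1
    y2 + 4y3 >= 4
    y1, y2, y3 >= 0

Solving the primal: x* = (9.5, 8).
  primal value c^T x* = 41.5.
Solving the dual: y* = (0, 2, 0.5).
  dual value b^T y* = 41.5.
Strong duality: c^T x* = b^T y*. Confirmed.

41.5


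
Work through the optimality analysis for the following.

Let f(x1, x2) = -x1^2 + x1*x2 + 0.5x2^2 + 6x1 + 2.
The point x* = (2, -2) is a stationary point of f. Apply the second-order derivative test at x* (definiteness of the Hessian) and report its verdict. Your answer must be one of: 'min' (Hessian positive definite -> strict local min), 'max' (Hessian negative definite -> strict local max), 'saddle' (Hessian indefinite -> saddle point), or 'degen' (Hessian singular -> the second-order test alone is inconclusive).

Compute the Hessian H = grad^2 f:
  H = [[-2, 1], [1, 1]]
Verify stationarity: grad f(x*) = H x* + g = (0, 0).
Eigenvalues of H: -2.3028, 1.3028.
Eigenvalues have mixed signs, so H is indefinite -> x* is a saddle point.

saddle


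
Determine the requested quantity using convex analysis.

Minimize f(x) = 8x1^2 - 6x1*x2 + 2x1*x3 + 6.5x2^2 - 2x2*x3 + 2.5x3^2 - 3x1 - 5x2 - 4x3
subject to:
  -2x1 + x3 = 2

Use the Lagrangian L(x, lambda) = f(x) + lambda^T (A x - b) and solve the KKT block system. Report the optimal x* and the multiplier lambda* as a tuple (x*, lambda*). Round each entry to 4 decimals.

Form the Lagrangian:
  L(x, lambda) = (1/2) x^T Q x + c^T x + lambda^T (A x - b)
Stationarity (grad_x L = 0): Q x + c + A^T lambda = 0.
Primal feasibility: A x = b.

This gives the KKT block system:
  [ Q   A^T ] [ x     ]   [-c ]
  [ A    0  ] [ lambda ] = [ b ]

Solving the linear system:
  x*      = (-0.1674, 0.5636, 1.6653)
  lambda* = (-2.8644)
  f(x*)   = -1.6239

x* = (-0.1674, 0.5636, 1.6653), lambda* = (-2.8644)


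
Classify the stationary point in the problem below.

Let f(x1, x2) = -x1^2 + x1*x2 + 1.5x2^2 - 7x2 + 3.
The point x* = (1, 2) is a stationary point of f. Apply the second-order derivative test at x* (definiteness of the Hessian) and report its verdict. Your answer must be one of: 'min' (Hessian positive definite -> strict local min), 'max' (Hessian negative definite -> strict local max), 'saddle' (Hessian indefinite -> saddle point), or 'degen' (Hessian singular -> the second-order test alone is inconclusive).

Compute the Hessian H = grad^2 f:
  H = [[-2, 1], [1, 3]]
Verify stationarity: grad f(x*) = H x* + g = (0, 0).
Eigenvalues of H: -2.1926, 3.1926.
Eigenvalues have mixed signs, so H is indefinite -> x* is a saddle point.

saddle


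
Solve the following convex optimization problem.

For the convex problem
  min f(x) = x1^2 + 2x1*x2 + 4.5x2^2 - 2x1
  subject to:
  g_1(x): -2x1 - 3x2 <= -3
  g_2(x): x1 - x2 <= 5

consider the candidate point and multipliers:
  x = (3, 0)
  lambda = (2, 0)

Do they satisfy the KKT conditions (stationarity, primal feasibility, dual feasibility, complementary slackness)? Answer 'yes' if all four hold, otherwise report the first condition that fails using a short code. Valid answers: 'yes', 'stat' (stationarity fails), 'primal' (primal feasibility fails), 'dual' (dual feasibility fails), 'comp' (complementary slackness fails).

Gradient of f: grad f(x) = Q x + c = (4, 6)
Constraint values g_i(x) = a_i^T x - b_i:
  g_1((3, 0)) = -3
  g_2((3, 0)) = -2
Stationarity residual: grad f(x) + sum_i lambda_i a_i = (0, 0)
  -> stationarity OK
Primal feasibility (all g_i <= 0): OK
Dual feasibility (all lambda_i >= 0): OK
Complementary slackness (lambda_i * g_i(x) = 0 for all i): FAILS

Verdict: the first failing condition is complementary_slackness -> comp.

comp


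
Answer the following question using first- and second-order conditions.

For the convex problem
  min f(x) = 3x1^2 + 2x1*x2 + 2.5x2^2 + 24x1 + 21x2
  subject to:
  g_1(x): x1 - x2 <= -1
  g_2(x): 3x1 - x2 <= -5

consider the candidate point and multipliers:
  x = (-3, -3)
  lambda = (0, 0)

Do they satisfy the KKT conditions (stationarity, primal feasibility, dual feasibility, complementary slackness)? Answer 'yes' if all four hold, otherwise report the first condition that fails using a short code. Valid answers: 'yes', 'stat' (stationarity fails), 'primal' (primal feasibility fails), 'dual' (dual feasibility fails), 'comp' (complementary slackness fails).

Gradient of f: grad f(x) = Q x + c = (0, 0)
Constraint values g_i(x) = a_i^T x - b_i:
  g_1((-3, -3)) = 1
  g_2((-3, -3)) = -1
Stationarity residual: grad f(x) + sum_i lambda_i a_i = (0, 0)
  -> stationarity OK
Primal feasibility (all g_i <= 0): FAILS
Dual feasibility (all lambda_i >= 0): OK
Complementary slackness (lambda_i * g_i(x) = 0 for all i): OK

Verdict: the first failing condition is primal_feasibility -> primal.

primal


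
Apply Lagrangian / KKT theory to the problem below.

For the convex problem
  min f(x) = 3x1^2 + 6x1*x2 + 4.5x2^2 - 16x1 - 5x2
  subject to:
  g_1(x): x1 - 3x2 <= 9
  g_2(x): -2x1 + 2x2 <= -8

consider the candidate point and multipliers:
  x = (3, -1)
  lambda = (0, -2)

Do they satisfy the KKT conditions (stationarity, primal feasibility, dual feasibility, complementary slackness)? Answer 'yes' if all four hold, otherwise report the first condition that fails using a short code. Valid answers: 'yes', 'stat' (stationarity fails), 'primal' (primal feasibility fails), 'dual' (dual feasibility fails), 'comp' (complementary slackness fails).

Gradient of f: grad f(x) = Q x + c = (-4, 4)
Constraint values g_i(x) = a_i^T x - b_i:
  g_1((3, -1)) = -3
  g_2((3, -1)) = 0
Stationarity residual: grad f(x) + sum_i lambda_i a_i = (0, 0)
  -> stationarity OK
Primal feasibility (all g_i <= 0): OK
Dual feasibility (all lambda_i >= 0): FAILS
Complementary slackness (lambda_i * g_i(x) = 0 for all i): OK

Verdict: the first failing condition is dual_feasibility -> dual.

dual


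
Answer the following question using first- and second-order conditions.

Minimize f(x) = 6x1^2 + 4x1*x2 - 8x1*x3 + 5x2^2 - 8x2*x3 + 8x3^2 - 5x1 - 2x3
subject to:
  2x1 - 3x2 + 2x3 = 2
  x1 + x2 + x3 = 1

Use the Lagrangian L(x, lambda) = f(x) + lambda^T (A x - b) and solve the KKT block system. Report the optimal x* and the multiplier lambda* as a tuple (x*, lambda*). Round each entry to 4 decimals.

Form the Lagrangian:
  L(x, lambda) = (1/2) x^T Q x + c^T x + lambda^T (A x - b)
Stationarity (grad_x L = 0): Q x + c + A^T lambda = 0.
Primal feasibility: A x = b.

This gives the KKT block system:
  [ Q   A^T ] [ x     ]   [-c ]
  [ A    0  ] [ lambda ] = [ b ]

Solving the linear system:
  x*      = (0.6136, 0, 0.3864)
  lambda* = (0.0182, 0.6909)
  f(x*)   = -2.2841

x* = (0.6136, 0, 0.3864), lambda* = (0.0182, 0.6909)


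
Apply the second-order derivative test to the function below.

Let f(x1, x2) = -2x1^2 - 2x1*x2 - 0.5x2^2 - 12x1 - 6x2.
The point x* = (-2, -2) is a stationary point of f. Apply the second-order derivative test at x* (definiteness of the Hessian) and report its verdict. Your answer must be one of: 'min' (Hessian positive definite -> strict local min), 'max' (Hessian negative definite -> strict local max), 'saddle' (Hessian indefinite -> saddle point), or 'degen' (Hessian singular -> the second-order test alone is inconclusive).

Compute the Hessian H = grad^2 f:
  H = [[-4, -2], [-2, -1]]
Verify stationarity: grad f(x*) = H x* + g = (0, 0).
Eigenvalues of H: -5, 0.
H has a zero eigenvalue (singular; negative semidefinite but not definite), so H is neither positive definite, negative definite, nor indefinite. The second-order test alone is inconclusive -> degen.
(Indeed, f is constant along the null direction of H through x*, so x* is not a strict local extremum.)

degen


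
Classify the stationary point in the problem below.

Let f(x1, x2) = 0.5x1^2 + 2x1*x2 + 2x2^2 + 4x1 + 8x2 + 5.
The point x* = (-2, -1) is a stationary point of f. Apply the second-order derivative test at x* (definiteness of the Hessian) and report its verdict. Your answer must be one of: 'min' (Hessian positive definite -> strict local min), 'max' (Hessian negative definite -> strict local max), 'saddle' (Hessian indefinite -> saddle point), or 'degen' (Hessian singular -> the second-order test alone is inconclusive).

Compute the Hessian H = grad^2 f:
  H = [[1, 2], [2, 4]]
Verify stationarity: grad f(x*) = H x* + g = (0, 0).
Eigenvalues of H: 0, 5.
H has a zero eigenvalue (singular; positive semidefinite but not definite), so H is neither positive definite, negative definite, nor indefinite. The second-order test alone is inconclusive -> degen.
(Indeed, f is constant along the null direction of H through x*, so x* is not a strict local extremum.)

degen


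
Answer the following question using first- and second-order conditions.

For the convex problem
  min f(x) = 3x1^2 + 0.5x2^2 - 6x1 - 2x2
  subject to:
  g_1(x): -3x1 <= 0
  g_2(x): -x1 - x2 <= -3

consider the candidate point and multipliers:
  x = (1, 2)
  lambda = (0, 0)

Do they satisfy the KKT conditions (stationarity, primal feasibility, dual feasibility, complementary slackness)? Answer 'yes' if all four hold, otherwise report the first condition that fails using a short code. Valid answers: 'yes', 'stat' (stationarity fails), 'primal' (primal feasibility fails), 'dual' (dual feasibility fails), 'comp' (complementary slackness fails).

Gradient of f: grad f(x) = Q x + c = (0, 0)
Constraint values g_i(x) = a_i^T x - b_i:
  g_1((1, 2)) = -3
  g_2((1, 2)) = 0
Stationarity residual: grad f(x) + sum_i lambda_i a_i = (0, 0)
  -> stationarity OK
Primal feasibility (all g_i <= 0): OK
Dual feasibility (all lambda_i >= 0): OK
Complementary slackness (lambda_i * g_i(x) = 0 for all i): OK

Verdict: yes, KKT holds.

yes


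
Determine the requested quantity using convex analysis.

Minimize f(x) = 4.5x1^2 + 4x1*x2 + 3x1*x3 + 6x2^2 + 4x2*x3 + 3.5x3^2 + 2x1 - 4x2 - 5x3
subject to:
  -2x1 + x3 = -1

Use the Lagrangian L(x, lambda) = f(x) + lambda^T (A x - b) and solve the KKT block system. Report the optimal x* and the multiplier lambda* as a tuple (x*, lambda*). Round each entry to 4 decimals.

Form the Lagrangian:
  L(x, lambda) = (1/2) x^T Q x + c^T x + lambda^T (A x - b)
Stationarity (grad_x L = 0): Q x + c + A^T lambda = 0.
Primal feasibility: A x = b.

This gives the KKT block system:
  [ Q   A^T ] [ x     ]   [-c ]
  [ A    0  ] [ lambda ] = [ b ]

Solving the linear system:
  x*      = (0.4595, 0.2072, -0.0811)
  lambda* = (3.3604)
  f(x*)   = 1.9279

x* = (0.4595, 0.2072, -0.0811), lambda* = (3.3604)


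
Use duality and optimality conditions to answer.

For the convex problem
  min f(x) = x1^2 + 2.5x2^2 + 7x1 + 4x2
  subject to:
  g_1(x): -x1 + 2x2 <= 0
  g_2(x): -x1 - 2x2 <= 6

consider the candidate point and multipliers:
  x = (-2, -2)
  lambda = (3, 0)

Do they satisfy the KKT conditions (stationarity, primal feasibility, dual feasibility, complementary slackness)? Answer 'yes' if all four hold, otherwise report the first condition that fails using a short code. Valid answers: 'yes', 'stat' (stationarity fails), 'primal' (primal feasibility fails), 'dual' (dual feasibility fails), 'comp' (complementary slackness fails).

Gradient of f: grad f(x) = Q x + c = (3, -6)
Constraint values g_i(x) = a_i^T x - b_i:
  g_1((-2, -2)) = -2
  g_2((-2, -2)) = 0
Stationarity residual: grad f(x) + sum_i lambda_i a_i = (0, 0)
  -> stationarity OK
Primal feasibility (all g_i <= 0): OK
Dual feasibility (all lambda_i >= 0): OK
Complementary slackness (lambda_i * g_i(x) = 0 for all i): FAILS

Verdict: the first failing condition is complementary_slackness -> comp.

comp


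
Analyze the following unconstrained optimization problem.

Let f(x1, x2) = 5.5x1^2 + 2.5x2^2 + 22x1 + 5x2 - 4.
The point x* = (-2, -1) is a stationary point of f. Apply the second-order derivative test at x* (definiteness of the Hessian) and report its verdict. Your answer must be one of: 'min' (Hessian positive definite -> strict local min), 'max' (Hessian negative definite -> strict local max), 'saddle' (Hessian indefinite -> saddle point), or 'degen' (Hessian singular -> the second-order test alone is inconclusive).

Compute the Hessian H = grad^2 f:
  H = [[11, 0], [0, 5]]
Verify stationarity: grad f(x*) = H x* + g = (0, 0).
Eigenvalues of H: 5, 11.
Both eigenvalues > 0, so H is positive definite -> x* is a strict local min.

min


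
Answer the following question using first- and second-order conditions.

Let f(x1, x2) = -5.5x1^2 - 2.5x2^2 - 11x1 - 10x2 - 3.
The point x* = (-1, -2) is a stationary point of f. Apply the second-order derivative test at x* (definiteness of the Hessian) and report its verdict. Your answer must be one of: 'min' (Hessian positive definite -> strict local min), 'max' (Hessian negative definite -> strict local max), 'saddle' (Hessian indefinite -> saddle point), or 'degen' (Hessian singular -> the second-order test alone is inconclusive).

Compute the Hessian H = grad^2 f:
  H = [[-11, 0], [0, -5]]
Verify stationarity: grad f(x*) = H x* + g = (0, 0).
Eigenvalues of H: -11, -5.
Both eigenvalues < 0, so H is negative definite -> x* is a strict local max.

max


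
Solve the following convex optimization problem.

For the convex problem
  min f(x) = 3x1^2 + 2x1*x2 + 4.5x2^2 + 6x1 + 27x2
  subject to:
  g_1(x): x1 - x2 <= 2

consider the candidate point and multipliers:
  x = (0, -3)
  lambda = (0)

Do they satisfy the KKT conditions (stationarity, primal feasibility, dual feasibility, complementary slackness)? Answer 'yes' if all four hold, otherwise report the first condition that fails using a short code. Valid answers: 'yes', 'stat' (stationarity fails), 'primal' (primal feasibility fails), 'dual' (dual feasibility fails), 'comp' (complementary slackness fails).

Gradient of f: grad f(x) = Q x + c = (0, 0)
Constraint values g_i(x) = a_i^T x - b_i:
  g_1((0, -3)) = 1
Stationarity residual: grad f(x) + sum_i lambda_i a_i = (0, 0)
  -> stationarity OK
Primal feasibility (all g_i <= 0): FAILS
Dual feasibility (all lambda_i >= 0): OK
Complementary slackness (lambda_i * g_i(x) = 0 for all i): OK

Verdict: the first failing condition is primal_feasibility -> primal.

primal


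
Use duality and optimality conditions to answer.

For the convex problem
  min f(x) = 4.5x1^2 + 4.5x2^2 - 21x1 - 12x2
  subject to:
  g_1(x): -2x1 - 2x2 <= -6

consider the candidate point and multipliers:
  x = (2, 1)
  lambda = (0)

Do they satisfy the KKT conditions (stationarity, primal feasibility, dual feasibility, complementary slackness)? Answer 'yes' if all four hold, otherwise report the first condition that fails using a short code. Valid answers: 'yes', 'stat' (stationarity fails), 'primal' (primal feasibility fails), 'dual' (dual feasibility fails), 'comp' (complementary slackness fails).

Gradient of f: grad f(x) = Q x + c = (-3, -3)
Constraint values g_i(x) = a_i^T x - b_i:
  g_1((2, 1)) = 0
Stationarity residual: grad f(x) + sum_i lambda_i a_i = (-3, -3)
  -> stationarity FAILS
Primal feasibility (all g_i <= 0): OK
Dual feasibility (all lambda_i >= 0): OK
Complementary slackness (lambda_i * g_i(x) = 0 for all i): OK

Verdict: the first failing condition is stationarity -> stat.

stat


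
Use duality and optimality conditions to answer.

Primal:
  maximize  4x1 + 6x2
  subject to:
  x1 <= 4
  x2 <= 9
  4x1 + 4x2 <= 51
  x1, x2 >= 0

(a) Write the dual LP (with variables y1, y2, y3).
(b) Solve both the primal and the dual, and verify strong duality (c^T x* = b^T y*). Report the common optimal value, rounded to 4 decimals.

The standard primal-dual pair for 'max c^T x s.t. A x <= b, x >= 0' is:
  Dual:  min b^T y  s.t.  A^T y >= c,  y >= 0.

So the dual LP is:
  minimize  4y1 + 9y2 + 51y3
  subject to:
    y1 + 4y3 >= 4
    y2 + 4y3 >= 6
    y1, y2, y3 >= 0

Solving the primal: x* = (3.75, 9).
  primal value c^T x* = 69.
Solving the dual: y* = (0, 2, 1).
  dual value b^T y* = 69.
Strong duality: c^T x* = b^T y*. Confirmed.

69


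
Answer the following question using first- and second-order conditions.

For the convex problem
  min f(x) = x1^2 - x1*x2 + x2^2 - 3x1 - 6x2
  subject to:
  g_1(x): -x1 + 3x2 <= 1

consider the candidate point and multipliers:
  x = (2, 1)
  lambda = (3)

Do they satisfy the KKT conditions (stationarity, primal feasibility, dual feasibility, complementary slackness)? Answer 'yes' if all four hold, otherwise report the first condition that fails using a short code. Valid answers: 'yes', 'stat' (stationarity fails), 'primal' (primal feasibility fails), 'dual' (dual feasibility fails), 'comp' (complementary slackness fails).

Gradient of f: grad f(x) = Q x + c = (0, -6)
Constraint values g_i(x) = a_i^T x - b_i:
  g_1((2, 1)) = 0
Stationarity residual: grad f(x) + sum_i lambda_i a_i = (-3, 3)
  -> stationarity FAILS
Primal feasibility (all g_i <= 0): OK
Dual feasibility (all lambda_i >= 0): OK
Complementary slackness (lambda_i * g_i(x) = 0 for all i): OK

Verdict: the first failing condition is stationarity -> stat.

stat


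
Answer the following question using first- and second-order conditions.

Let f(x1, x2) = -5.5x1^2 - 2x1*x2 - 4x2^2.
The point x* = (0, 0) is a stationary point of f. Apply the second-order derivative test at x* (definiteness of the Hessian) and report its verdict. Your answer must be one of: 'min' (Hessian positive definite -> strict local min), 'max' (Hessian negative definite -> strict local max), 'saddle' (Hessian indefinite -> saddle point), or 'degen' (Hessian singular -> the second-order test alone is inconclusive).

Compute the Hessian H = grad^2 f:
  H = [[-11, -2], [-2, -8]]
Verify stationarity: grad f(x*) = H x* + g = (0, 0).
Eigenvalues of H: -12, -7.
Both eigenvalues < 0, so H is negative definite -> x* is a strict local max.

max


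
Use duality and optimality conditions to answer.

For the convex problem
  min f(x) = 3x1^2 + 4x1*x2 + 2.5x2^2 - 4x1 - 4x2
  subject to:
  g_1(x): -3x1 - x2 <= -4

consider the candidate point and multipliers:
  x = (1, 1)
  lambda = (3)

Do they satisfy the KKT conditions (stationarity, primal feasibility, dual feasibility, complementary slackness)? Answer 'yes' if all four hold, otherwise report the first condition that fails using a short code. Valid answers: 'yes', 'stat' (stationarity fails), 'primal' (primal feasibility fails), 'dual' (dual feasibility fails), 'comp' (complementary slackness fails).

Gradient of f: grad f(x) = Q x + c = (6, 5)
Constraint values g_i(x) = a_i^T x - b_i:
  g_1((1, 1)) = 0
Stationarity residual: grad f(x) + sum_i lambda_i a_i = (-3, 2)
  -> stationarity FAILS
Primal feasibility (all g_i <= 0): OK
Dual feasibility (all lambda_i >= 0): OK
Complementary slackness (lambda_i * g_i(x) = 0 for all i): OK

Verdict: the first failing condition is stationarity -> stat.

stat


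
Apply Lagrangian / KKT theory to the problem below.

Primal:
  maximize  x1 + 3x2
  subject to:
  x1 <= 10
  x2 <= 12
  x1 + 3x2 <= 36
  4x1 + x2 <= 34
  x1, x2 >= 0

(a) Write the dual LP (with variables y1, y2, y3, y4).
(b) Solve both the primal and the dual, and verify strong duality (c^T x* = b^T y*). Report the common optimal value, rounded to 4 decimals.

The standard primal-dual pair for 'max c^T x s.t. A x <= b, x >= 0' is:
  Dual:  min b^T y  s.t.  A^T y >= c,  y >= 0.

So the dual LP is:
  minimize  10y1 + 12y2 + 36y3 + 34y4
  subject to:
    y1 + y3 + 4y4 >= 1
    y2 + 3y3 + y4 >= 3
    y1, y2, y3, y4 >= 0

Solving the primal: x* = (6, 10).
  primal value c^T x* = 36.
Solving the dual: y* = (0, 0, 1, 0).
  dual value b^T y* = 36.
Strong duality: c^T x* = b^T y*. Confirmed.

36


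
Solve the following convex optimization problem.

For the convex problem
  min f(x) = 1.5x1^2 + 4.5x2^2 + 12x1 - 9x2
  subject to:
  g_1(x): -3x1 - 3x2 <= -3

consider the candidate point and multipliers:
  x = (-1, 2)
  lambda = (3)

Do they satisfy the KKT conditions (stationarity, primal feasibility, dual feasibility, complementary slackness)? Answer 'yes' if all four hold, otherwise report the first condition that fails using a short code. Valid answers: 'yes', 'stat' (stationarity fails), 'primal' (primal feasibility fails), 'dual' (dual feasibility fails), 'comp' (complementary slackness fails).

Gradient of f: grad f(x) = Q x + c = (9, 9)
Constraint values g_i(x) = a_i^T x - b_i:
  g_1((-1, 2)) = 0
Stationarity residual: grad f(x) + sum_i lambda_i a_i = (0, 0)
  -> stationarity OK
Primal feasibility (all g_i <= 0): OK
Dual feasibility (all lambda_i >= 0): OK
Complementary slackness (lambda_i * g_i(x) = 0 for all i): OK

Verdict: yes, KKT holds.

yes


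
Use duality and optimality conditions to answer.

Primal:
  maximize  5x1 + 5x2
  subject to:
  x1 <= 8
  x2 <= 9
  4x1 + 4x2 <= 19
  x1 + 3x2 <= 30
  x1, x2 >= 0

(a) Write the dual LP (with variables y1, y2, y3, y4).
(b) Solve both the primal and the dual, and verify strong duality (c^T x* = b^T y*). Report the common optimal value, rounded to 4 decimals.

The standard primal-dual pair for 'max c^T x s.t. A x <= b, x >= 0' is:
  Dual:  min b^T y  s.t.  A^T y >= c,  y >= 0.

So the dual LP is:
  minimize  8y1 + 9y2 + 19y3 + 30y4
  subject to:
    y1 + 4y3 + y4 >= 5
    y2 + 4y3 + 3y4 >= 5
    y1, y2, y3, y4 >= 0

Solving the primal: x* = (4.75, 0).
  primal value c^T x* = 23.75.
Solving the dual: y* = (0, 0, 1.25, 0).
  dual value b^T y* = 23.75.
Strong duality: c^T x* = b^T y*. Confirmed.

23.75


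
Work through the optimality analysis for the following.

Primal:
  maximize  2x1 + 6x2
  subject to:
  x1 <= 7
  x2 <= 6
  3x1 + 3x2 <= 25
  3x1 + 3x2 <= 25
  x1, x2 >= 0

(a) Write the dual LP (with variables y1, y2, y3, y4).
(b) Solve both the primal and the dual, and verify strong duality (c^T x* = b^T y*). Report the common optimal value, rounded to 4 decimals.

The standard primal-dual pair for 'max c^T x s.t. A x <= b, x >= 0' is:
  Dual:  min b^T y  s.t.  A^T y >= c,  y >= 0.

So the dual LP is:
  minimize  7y1 + 6y2 + 25y3 + 25y4
  subject to:
    y1 + 3y3 + 3y4 >= 2
    y2 + 3y3 + 3y4 >= 6
    y1, y2, y3, y4 >= 0

Solving the primal: x* = (2.3333, 6).
  primal value c^T x* = 40.6667.
Solving the dual: y* = (0, 4, 0.6667, 0).
  dual value b^T y* = 40.6667.
Strong duality: c^T x* = b^T y*. Confirmed.

40.6667


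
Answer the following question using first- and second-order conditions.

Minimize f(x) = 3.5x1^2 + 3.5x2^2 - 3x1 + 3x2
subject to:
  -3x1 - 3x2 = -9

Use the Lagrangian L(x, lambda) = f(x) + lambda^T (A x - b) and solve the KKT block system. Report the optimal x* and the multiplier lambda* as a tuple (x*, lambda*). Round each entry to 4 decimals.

Form the Lagrangian:
  L(x, lambda) = (1/2) x^T Q x + c^T x + lambda^T (A x - b)
Stationarity (grad_x L = 0): Q x + c + A^T lambda = 0.
Primal feasibility: A x = b.

This gives the KKT block system:
  [ Q   A^T ] [ x     ]   [-c ]
  [ A    0  ] [ lambda ] = [ b ]

Solving the linear system:
  x*      = (1.9286, 1.0714)
  lambda* = (3.5)
  f(x*)   = 14.4643

x* = (1.9286, 1.0714), lambda* = (3.5)


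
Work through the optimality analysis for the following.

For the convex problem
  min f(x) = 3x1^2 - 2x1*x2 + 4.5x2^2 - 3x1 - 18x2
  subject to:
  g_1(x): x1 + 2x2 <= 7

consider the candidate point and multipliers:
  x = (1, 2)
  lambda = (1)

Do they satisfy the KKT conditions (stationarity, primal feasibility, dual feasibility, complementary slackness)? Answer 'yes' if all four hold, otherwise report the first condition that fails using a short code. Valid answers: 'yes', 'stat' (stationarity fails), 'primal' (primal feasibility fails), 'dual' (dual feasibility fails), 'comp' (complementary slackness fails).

Gradient of f: grad f(x) = Q x + c = (-1, -2)
Constraint values g_i(x) = a_i^T x - b_i:
  g_1((1, 2)) = -2
Stationarity residual: grad f(x) + sum_i lambda_i a_i = (0, 0)
  -> stationarity OK
Primal feasibility (all g_i <= 0): OK
Dual feasibility (all lambda_i >= 0): OK
Complementary slackness (lambda_i * g_i(x) = 0 for all i): FAILS

Verdict: the first failing condition is complementary_slackness -> comp.

comp


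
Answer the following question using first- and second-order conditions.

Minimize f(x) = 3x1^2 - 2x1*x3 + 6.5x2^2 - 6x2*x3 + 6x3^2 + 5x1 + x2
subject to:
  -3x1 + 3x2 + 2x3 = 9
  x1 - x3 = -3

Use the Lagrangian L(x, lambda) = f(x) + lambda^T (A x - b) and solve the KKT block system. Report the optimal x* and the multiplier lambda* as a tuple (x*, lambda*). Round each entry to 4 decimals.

Form the Lagrangian:
  L(x, lambda) = (1/2) x^T Q x + c^T x + lambda^T (A x - b)
Stationarity (grad_x L = 0): Q x + c + A^T lambda = 0.
Primal feasibility: A x = b.

This gives the KKT block system:
  [ Q   A^T ] [ x     ]   [-c ]
  [ A    0  ] [ lambda ] = [ b ]

Solving the linear system:
  x*      = (-2.4175, 0.1942, 0.5825)
  lambda* = (-0.0097, 10.6408)
  f(x*)   = 10.0583

x* = (-2.4175, 0.1942, 0.5825), lambda* = (-0.0097, 10.6408)


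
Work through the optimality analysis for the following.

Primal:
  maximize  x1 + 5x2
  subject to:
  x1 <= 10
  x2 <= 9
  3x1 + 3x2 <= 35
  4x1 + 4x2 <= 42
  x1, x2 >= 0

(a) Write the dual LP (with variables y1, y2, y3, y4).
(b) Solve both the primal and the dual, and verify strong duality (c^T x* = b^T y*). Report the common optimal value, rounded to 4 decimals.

The standard primal-dual pair for 'max c^T x s.t. A x <= b, x >= 0' is:
  Dual:  min b^T y  s.t.  A^T y >= c,  y >= 0.

So the dual LP is:
  minimize  10y1 + 9y2 + 35y3 + 42y4
  subject to:
    y1 + 3y3 + 4y4 >= 1
    y2 + 3y3 + 4y4 >= 5
    y1, y2, y3, y4 >= 0

Solving the primal: x* = (1.5, 9).
  primal value c^T x* = 46.5.
Solving the dual: y* = (0, 4, 0, 0.25).
  dual value b^T y* = 46.5.
Strong duality: c^T x* = b^T y*. Confirmed.

46.5


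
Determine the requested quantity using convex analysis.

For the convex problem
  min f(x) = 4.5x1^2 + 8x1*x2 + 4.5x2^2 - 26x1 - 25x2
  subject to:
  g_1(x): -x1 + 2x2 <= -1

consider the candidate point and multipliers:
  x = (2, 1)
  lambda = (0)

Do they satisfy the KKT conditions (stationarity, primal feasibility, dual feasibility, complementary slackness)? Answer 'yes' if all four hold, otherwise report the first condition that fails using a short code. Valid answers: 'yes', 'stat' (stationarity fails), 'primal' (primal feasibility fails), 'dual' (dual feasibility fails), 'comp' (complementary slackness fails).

Gradient of f: grad f(x) = Q x + c = (0, 0)
Constraint values g_i(x) = a_i^T x - b_i:
  g_1((2, 1)) = 1
Stationarity residual: grad f(x) + sum_i lambda_i a_i = (0, 0)
  -> stationarity OK
Primal feasibility (all g_i <= 0): FAILS
Dual feasibility (all lambda_i >= 0): OK
Complementary slackness (lambda_i * g_i(x) = 0 for all i): OK

Verdict: the first failing condition is primal_feasibility -> primal.

primal


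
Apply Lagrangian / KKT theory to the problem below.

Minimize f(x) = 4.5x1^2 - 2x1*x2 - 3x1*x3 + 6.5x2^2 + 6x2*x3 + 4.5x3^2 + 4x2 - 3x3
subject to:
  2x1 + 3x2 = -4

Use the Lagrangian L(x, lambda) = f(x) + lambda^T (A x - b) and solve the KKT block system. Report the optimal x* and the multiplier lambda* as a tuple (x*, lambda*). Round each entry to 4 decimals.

Form the Lagrangian:
  L(x, lambda) = (1/2) x^T Q x + c^T x + lambda^T (A x - b)
Stationarity (grad_x L = 0): Q x + c + A^T lambda = 0.
Primal feasibility: A x = b.

This gives the KKT block system:
  [ Q   A^T ] [ x     ]   [-c ]
  [ A    0  ] [ lambda ] = [ b ]

Solving the linear system:
  x*      = (-0.25, -1.1667, 1.0278)
  lambda* = (1.5)
  f(x*)   = -0.875

x* = (-0.25, -1.1667, 1.0278), lambda* = (1.5)


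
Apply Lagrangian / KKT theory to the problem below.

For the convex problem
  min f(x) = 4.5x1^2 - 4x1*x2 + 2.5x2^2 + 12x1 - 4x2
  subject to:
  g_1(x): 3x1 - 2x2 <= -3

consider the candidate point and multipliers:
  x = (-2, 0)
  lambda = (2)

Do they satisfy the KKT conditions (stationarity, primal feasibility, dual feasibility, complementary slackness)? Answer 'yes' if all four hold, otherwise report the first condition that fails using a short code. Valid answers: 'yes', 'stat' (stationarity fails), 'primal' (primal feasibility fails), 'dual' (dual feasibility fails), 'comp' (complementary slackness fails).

Gradient of f: grad f(x) = Q x + c = (-6, 4)
Constraint values g_i(x) = a_i^T x - b_i:
  g_1((-2, 0)) = -3
Stationarity residual: grad f(x) + sum_i lambda_i a_i = (0, 0)
  -> stationarity OK
Primal feasibility (all g_i <= 0): OK
Dual feasibility (all lambda_i >= 0): OK
Complementary slackness (lambda_i * g_i(x) = 0 for all i): FAILS

Verdict: the first failing condition is complementary_slackness -> comp.

comp


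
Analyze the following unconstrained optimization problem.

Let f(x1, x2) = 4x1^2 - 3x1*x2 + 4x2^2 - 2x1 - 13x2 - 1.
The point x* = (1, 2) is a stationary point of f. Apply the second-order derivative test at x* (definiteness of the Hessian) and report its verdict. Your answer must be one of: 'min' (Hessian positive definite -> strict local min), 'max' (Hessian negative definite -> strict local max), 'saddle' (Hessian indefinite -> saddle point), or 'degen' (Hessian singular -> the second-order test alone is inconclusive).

Compute the Hessian H = grad^2 f:
  H = [[8, -3], [-3, 8]]
Verify stationarity: grad f(x*) = H x* + g = (0, 0).
Eigenvalues of H: 5, 11.
Both eigenvalues > 0, so H is positive definite -> x* is a strict local min.

min


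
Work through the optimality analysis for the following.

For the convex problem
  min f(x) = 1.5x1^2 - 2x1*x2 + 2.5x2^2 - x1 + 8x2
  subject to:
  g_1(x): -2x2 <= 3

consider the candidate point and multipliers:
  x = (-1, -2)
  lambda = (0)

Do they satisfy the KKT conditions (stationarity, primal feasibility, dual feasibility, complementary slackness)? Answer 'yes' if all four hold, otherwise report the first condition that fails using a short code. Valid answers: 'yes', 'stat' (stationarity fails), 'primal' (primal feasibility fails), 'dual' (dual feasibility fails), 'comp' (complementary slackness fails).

Gradient of f: grad f(x) = Q x + c = (0, 0)
Constraint values g_i(x) = a_i^T x - b_i:
  g_1((-1, -2)) = 1
Stationarity residual: grad f(x) + sum_i lambda_i a_i = (0, 0)
  -> stationarity OK
Primal feasibility (all g_i <= 0): FAILS
Dual feasibility (all lambda_i >= 0): OK
Complementary slackness (lambda_i * g_i(x) = 0 for all i): OK

Verdict: the first failing condition is primal_feasibility -> primal.

primal


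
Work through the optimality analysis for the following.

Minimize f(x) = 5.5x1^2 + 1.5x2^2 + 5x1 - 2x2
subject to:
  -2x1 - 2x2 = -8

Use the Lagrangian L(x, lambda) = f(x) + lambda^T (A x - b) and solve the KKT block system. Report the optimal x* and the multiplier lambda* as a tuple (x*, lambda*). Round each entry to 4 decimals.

Form the Lagrangian:
  L(x, lambda) = (1/2) x^T Q x + c^T x + lambda^T (A x - b)
Stationarity (grad_x L = 0): Q x + c + A^T lambda = 0.
Primal feasibility: A x = b.

This gives the KKT block system:
  [ Q   A^T ] [ x     ]   [-c ]
  [ A    0  ] [ lambda ] = [ b ]

Solving the linear system:
  x*      = (0.3571, 3.6429)
  lambda* = (4.4643)
  f(x*)   = 15.1071

x* = (0.3571, 3.6429), lambda* = (4.4643)


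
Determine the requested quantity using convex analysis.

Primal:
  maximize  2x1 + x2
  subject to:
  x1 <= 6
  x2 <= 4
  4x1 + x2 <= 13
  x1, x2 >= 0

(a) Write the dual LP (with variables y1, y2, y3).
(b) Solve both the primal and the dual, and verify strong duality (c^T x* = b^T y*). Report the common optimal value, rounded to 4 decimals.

The standard primal-dual pair for 'max c^T x s.t. A x <= b, x >= 0' is:
  Dual:  min b^T y  s.t.  A^T y >= c,  y >= 0.

So the dual LP is:
  minimize  6y1 + 4y2 + 13y3
  subject to:
    y1 + 4y3 >= 2
    y2 + y3 >= 1
    y1, y2, y3 >= 0

Solving the primal: x* = (2.25, 4).
  primal value c^T x* = 8.5.
Solving the dual: y* = (0, 0.5, 0.5).
  dual value b^T y* = 8.5.
Strong duality: c^T x* = b^T y*. Confirmed.

8.5


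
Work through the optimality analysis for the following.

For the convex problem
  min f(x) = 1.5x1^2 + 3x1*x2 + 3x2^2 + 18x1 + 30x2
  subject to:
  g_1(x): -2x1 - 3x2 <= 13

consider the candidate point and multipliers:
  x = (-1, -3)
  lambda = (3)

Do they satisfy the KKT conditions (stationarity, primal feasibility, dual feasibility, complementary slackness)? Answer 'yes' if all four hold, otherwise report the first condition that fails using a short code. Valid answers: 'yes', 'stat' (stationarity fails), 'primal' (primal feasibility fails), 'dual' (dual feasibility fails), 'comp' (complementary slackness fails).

Gradient of f: grad f(x) = Q x + c = (6, 9)
Constraint values g_i(x) = a_i^T x - b_i:
  g_1((-1, -3)) = -2
Stationarity residual: grad f(x) + sum_i lambda_i a_i = (0, 0)
  -> stationarity OK
Primal feasibility (all g_i <= 0): OK
Dual feasibility (all lambda_i >= 0): OK
Complementary slackness (lambda_i * g_i(x) = 0 for all i): FAILS

Verdict: the first failing condition is complementary_slackness -> comp.

comp


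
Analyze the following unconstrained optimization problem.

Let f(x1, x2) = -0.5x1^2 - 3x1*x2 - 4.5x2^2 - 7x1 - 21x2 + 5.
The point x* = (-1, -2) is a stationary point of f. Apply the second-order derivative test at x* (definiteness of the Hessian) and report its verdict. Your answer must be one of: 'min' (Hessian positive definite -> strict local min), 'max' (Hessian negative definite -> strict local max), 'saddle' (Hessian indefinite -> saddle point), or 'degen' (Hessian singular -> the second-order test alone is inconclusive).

Compute the Hessian H = grad^2 f:
  H = [[-1, -3], [-3, -9]]
Verify stationarity: grad f(x*) = H x* + g = (0, 0).
Eigenvalues of H: -10, 0.
H has a zero eigenvalue (singular; negative semidefinite but not definite), so H is neither positive definite, negative definite, nor indefinite. The second-order test alone is inconclusive -> degen.
(Indeed, f is constant along the null direction of H through x*, so x* is not a strict local extremum.)

degen


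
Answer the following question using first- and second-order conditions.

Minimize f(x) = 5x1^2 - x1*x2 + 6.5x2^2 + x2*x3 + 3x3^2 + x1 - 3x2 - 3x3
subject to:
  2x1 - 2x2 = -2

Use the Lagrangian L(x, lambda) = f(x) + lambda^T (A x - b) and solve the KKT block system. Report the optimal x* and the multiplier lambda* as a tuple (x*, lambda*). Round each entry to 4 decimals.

Form the Lagrangian:
  L(x, lambda) = (1/2) x^T Q x + c^T x + lambda^T (A x - b)
Stationarity (grad_x L = 0): Q x + c + A^T lambda = 0.
Primal feasibility: A x = b.

This gives the KKT block system:
  [ Q   A^T ] [ x     ]   [-c ]
  [ A    0  ] [ lambda ] = [ b ]

Solving the linear system:
  x*      = (-0.496, 0.504, 0.416)
  lambda* = (2.232)
  f(x*)   = 0.604

x* = (-0.496, 0.504, 0.416), lambda* = (2.232)


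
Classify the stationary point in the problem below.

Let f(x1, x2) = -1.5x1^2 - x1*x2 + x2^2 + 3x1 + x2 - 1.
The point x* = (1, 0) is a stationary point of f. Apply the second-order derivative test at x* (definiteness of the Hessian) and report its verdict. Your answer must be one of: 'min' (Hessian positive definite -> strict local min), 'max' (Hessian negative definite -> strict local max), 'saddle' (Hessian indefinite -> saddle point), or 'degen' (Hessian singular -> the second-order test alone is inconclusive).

Compute the Hessian H = grad^2 f:
  H = [[-3, -1], [-1, 2]]
Verify stationarity: grad f(x*) = H x* + g = (0, 0).
Eigenvalues of H: -3.1926, 2.1926.
Eigenvalues have mixed signs, so H is indefinite -> x* is a saddle point.

saddle


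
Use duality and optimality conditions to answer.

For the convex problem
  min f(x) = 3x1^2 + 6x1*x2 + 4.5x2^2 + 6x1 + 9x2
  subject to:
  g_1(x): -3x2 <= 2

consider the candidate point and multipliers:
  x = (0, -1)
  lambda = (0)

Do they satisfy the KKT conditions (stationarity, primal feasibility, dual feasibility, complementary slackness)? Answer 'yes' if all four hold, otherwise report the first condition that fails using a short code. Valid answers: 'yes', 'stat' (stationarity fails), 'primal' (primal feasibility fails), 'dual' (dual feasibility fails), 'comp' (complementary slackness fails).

Gradient of f: grad f(x) = Q x + c = (0, 0)
Constraint values g_i(x) = a_i^T x - b_i:
  g_1((0, -1)) = 1
Stationarity residual: grad f(x) + sum_i lambda_i a_i = (0, 0)
  -> stationarity OK
Primal feasibility (all g_i <= 0): FAILS
Dual feasibility (all lambda_i >= 0): OK
Complementary slackness (lambda_i * g_i(x) = 0 for all i): OK

Verdict: the first failing condition is primal_feasibility -> primal.

primal


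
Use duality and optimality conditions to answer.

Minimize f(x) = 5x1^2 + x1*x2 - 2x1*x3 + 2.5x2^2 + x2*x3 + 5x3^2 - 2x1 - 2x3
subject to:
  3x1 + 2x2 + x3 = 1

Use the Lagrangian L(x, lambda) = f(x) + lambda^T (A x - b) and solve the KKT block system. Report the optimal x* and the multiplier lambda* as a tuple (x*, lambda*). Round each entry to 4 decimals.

Form the Lagrangian:
  L(x, lambda) = (1/2) x^T Q x + c^T x + lambda^T (A x - b)
Stationarity (grad_x L = 0): Q x + c + A^T lambda = 0.
Primal feasibility: A x = b.

This gives the KKT block system:
  [ Q   A^T ] [ x     ]   [-c ]
  [ A    0  ] [ lambda ] = [ b ]

Solving the linear system:
  x*      = (0.2914, -0.0749, 0.2754)
  lambda* = (-0.0963)
  f(x*)   = -0.5187

x* = (0.2914, -0.0749, 0.2754), lambda* = (-0.0963)


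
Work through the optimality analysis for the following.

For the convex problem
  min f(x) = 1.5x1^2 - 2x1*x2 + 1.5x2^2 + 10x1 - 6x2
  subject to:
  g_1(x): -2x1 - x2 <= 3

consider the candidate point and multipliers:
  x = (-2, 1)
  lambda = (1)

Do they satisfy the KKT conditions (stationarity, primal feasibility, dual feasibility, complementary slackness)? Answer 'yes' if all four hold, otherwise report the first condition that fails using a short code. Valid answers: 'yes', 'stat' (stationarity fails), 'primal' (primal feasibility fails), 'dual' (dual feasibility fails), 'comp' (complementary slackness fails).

Gradient of f: grad f(x) = Q x + c = (2, 1)
Constraint values g_i(x) = a_i^T x - b_i:
  g_1((-2, 1)) = 0
Stationarity residual: grad f(x) + sum_i lambda_i a_i = (0, 0)
  -> stationarity OK
Primal feasibility (all g_i <= 0): OK
Dual feasibility (all lambda_i >= 0): OK
Complementary slackness (lambda_i * g_i(x) = 0 for all i): OK

Verdict: yes, KKT holds.

yes


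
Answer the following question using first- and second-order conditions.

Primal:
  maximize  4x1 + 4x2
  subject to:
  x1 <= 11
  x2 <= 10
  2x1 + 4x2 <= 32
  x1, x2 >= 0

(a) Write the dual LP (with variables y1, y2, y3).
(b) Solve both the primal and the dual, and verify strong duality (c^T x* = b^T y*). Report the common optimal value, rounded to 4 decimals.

The standard primal-dual pair for 'max c^T x s.t. A x <= b, x >= 0' is:
  Dual:  min b^T y  s.t.  A^T y >= c,  y >= 0.

So the dual LP is:
  minimize  11y1 + 10y2 + 32y3
  subject to:
    y1 + 2y3 >= 4
    y2 + 4y3 >= 4
    y1, y2, y3 >= 0

Solving the primal: x* = (11, 2.5).
  primal value c^T x* = 54.
Solving the dual: y* = (2, 0, 1).
  dual value b^T y* = 54.
Strong duality: c^T x* = b^T y*. Confirmed.

54
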